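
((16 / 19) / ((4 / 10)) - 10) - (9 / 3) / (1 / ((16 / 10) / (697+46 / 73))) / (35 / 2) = -1336900326 / 169332275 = -7.90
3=3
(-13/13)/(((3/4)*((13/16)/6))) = -128/13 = -9.85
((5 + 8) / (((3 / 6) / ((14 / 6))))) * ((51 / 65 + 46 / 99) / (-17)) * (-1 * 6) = 225092 / 8415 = 26.75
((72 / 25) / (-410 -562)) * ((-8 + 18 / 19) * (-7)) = -1876 / 12825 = -0.15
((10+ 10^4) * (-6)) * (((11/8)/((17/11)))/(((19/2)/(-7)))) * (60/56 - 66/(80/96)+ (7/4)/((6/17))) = -7444460023/2584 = -2880982.98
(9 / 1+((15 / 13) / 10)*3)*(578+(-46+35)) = 137781 / 26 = 5299.27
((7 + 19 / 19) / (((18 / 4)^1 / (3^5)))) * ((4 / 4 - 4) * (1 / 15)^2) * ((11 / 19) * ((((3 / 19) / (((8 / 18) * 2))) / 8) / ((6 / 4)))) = -891 / 18050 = -0.05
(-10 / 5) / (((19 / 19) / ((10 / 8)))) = -5 / 2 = -2.50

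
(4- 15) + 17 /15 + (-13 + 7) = -238 /15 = -15.87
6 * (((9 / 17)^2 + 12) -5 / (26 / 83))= -82983 / 3757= -22.09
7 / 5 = 1.40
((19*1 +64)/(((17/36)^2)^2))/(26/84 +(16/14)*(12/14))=40985989632/31654459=1294.79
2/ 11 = 0.18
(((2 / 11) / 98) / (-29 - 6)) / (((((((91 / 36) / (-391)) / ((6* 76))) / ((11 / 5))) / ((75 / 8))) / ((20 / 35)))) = 9627984 / 218491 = 44.07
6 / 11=0.55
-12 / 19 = -0.63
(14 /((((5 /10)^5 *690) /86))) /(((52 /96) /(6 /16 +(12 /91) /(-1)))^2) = 11.25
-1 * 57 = -57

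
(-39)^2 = 1521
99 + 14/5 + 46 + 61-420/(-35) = 1104/5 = 220.80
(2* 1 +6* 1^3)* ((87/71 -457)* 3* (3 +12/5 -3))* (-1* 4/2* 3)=157515.72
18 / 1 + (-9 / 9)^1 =17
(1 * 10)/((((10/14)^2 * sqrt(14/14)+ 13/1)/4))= 980/331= 2.96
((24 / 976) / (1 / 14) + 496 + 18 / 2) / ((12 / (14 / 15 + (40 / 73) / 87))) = 76648849 / 1937055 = 39.57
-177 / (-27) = 6.56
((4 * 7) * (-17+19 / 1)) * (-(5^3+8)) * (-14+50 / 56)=97622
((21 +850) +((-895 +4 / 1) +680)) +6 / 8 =2643 / 4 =660.75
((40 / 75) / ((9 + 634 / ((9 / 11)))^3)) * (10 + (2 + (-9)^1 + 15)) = 34992 / 1755743456875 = 0.00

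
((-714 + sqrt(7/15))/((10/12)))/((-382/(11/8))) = 11781/3820 -11*sqrt(105)/38200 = 3.08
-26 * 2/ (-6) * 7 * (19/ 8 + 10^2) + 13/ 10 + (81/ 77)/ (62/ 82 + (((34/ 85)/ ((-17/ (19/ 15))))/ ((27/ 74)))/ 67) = 683066009833681/ 109933566820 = 6213.44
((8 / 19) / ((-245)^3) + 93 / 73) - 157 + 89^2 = 7765.27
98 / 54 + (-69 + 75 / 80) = -28619 / 432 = -66.25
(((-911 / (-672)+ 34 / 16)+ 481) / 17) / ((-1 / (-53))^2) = 914528939 / 11424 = 80053.30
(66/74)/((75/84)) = 924/925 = 1.00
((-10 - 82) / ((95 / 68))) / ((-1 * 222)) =3128 / 10545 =0.30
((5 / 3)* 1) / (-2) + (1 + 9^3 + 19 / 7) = 30739 / 42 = 731.88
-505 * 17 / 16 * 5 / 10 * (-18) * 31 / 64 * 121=289821015 / 1024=283028.33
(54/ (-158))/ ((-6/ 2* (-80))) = -9/ 6320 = -0.00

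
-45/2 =-22.50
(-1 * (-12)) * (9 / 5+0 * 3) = 108 / 5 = 21.60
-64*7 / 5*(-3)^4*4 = -145152 / 5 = -29030.40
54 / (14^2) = 27 / 98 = 0.28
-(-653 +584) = 69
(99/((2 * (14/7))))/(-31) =-99/124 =-0.80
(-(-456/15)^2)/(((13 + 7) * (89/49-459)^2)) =-3467044/15682800125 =-0.00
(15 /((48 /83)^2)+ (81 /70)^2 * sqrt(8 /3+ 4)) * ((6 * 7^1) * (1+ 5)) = 39366 * sqrt(15) /175+ 723345 /64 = 12173.49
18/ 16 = 9/ 8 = 1.12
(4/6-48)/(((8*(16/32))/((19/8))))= -1349/48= -28.10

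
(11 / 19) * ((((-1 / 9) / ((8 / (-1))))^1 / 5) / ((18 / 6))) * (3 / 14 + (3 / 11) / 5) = 23 / 159600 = 0.00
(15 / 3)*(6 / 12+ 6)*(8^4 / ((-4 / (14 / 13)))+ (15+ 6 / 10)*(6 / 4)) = -70159 / 2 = -35079.50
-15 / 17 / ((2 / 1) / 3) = -45 / 34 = -1.32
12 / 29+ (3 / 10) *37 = 3339 / 290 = 11.51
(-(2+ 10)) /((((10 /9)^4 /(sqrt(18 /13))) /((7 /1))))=-413343 * sqrt(26) /32500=-64.85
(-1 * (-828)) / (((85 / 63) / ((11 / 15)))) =191268 / 425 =450.04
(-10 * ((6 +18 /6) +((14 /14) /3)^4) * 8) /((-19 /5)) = 292000 /1539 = 189.73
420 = 420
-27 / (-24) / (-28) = -9 / 224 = -0.04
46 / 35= 1.31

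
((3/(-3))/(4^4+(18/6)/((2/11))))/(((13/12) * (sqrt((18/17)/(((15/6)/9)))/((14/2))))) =-28 * sqrt(85)/21255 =-0.01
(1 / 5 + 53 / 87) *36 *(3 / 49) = 12672 / 7105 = 1.78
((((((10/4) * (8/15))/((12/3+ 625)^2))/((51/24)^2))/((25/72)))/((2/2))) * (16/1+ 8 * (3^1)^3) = 1425408/2858506225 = 0.00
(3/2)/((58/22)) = 33/58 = 0.57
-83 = -83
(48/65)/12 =0.06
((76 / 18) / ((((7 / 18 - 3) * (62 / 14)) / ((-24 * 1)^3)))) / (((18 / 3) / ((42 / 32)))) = 1608768 / 1457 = 1104.16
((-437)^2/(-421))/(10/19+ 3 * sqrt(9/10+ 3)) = 362841100/52924331 - 206819427 * sqrt(390)/52924331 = -70.32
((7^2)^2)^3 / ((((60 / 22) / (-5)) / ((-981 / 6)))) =16595703353999 / 4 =4148925838499.75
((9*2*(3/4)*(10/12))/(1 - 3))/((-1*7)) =45/56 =0.80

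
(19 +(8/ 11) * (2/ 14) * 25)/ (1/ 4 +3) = 6652/ 1001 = 6.65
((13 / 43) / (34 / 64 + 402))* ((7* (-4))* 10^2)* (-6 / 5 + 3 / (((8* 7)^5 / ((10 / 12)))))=429570783655 / 170223754624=2.52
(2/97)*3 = 6/97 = 0.06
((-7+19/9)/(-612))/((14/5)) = 55/19278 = 0.00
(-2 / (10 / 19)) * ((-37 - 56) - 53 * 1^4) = 554.80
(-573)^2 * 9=2954961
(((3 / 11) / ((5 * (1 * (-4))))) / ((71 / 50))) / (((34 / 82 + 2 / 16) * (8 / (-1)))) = 205 / 92158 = 0.00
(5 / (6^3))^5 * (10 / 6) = 15625 / 1410554953728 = 0.00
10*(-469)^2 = 2199610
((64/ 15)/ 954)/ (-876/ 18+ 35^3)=32/ 306422415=0.00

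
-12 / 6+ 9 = 7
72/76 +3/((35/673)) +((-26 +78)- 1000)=-591429/665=-889.37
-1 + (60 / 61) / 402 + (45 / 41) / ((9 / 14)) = 118933 / 167567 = 0.71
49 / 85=0.58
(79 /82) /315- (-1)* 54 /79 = 0.69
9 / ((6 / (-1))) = -1.50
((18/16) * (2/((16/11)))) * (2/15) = 33/160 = 0.21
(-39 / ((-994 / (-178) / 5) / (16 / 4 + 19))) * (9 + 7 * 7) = -23151570 / 497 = -46582.64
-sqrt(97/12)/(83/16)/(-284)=2 * sqrt(291)/17679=0.00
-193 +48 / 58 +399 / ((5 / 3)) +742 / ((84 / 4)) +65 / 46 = 1680319 / 20010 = 83.97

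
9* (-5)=-45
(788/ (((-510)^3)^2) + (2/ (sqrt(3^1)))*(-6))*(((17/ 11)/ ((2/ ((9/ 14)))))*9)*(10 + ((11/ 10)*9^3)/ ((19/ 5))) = 1654603/ 37390514238000000 - 11565423*sqrt(3)/ 2926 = -6846.17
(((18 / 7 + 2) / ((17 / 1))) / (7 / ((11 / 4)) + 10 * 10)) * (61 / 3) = 2684 / 50337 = 0.05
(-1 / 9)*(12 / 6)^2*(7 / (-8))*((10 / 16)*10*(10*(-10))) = -4375 / 18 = -243.06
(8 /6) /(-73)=-4 /219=-0.02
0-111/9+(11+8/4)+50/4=79/6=13.17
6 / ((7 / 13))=78 / 7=11.14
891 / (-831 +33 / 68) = -6732 / 6275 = -1.07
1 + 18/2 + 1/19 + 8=343/19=18.05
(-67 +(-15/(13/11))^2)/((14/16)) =127216/1183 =107.54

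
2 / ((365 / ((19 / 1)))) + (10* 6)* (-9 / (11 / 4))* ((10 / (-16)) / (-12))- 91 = -812019 / 8030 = -101.12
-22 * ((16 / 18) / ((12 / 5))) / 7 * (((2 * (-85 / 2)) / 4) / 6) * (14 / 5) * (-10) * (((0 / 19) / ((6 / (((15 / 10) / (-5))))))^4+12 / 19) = -37400 / 513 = -72.90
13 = 13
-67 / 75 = -0.89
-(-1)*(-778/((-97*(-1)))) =-778/97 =-8.02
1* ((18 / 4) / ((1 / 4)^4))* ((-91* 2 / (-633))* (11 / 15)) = 256256 / 1055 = 242.90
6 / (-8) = -3 / 4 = -0.75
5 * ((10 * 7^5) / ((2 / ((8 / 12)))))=840350 / 3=280116.67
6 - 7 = -1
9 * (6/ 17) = 54/ 17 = 3.18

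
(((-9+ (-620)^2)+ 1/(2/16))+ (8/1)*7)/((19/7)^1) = 2691185/19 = 141641.32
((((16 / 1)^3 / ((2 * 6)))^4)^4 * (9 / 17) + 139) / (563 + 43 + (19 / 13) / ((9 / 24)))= 18999521285301737936647902825311679255674051083399 / 644683636926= 29471077280471751224861340000000000000.00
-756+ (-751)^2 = 563245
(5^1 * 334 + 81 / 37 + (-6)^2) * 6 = 379218 / 37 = 10249.14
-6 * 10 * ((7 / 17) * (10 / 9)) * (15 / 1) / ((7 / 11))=-11000 / 17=-647.06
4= 4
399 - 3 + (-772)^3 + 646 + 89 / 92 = -42329071663 / 92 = -460098605.03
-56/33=-1.70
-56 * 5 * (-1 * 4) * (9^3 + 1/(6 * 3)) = 7348880/9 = 816542.22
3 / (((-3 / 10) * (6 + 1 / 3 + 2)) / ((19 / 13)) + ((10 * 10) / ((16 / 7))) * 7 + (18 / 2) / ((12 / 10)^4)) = 8208 / 845095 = 0.01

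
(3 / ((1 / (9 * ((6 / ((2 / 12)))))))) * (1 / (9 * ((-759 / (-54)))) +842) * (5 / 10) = 103531608 / 253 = 409215.84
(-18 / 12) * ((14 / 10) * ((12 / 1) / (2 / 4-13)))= 252 / 125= 2.02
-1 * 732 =-732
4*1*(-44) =-176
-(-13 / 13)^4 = -1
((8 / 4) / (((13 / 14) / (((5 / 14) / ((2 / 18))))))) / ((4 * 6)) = 15 / 52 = 0.29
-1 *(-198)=198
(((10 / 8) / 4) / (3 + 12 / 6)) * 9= 9 / 16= 0.56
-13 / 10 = -1.30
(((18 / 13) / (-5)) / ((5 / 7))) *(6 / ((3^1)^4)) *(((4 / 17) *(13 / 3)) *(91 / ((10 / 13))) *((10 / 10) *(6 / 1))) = -132496 / 6375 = -20.78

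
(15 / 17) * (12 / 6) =30 / 17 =1.76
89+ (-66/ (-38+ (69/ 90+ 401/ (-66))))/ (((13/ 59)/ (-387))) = -13354636/ 5161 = -2587.61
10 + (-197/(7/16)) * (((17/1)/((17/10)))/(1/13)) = -58527.14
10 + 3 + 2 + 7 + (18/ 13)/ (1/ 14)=538/ 13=41.38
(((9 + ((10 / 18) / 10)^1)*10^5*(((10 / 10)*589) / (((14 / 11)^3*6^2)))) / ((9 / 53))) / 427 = 21164443128125 / 213540138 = 99112.25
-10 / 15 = -2 / 3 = -0.67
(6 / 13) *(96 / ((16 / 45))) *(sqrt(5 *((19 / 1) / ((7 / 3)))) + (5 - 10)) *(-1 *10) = 81000 / 13 - 16200 *sqrt(1995) / 91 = -1720.66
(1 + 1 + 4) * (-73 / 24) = -73 / 4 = -18.25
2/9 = 0.22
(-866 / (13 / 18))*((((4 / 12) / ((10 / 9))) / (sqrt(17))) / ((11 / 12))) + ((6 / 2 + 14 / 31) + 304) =9531 / 31 - 280584*sqrt(17) / 12155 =212.27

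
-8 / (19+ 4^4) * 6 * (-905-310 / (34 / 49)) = 220608 / 935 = 235.94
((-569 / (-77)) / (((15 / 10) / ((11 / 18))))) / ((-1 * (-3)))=569 / 567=1.00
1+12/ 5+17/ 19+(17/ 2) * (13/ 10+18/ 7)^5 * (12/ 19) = 74613248387901/ 15966650000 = 4673.07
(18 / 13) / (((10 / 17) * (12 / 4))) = 51 / 65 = 0.78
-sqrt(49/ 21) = -sqrt(21)/ 3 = -1.53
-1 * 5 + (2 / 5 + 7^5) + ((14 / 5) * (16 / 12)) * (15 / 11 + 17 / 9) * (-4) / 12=14967332 / 891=16798.35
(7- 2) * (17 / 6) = 85 / 6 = 14.17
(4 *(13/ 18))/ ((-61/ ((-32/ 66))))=416/ 18117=0.02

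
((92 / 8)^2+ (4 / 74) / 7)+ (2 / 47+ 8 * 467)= 188355277 / 48692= 3868.30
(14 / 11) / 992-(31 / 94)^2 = -1295341 / 12052304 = -0.11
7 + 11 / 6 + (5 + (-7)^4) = 14489 / 6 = 2414.83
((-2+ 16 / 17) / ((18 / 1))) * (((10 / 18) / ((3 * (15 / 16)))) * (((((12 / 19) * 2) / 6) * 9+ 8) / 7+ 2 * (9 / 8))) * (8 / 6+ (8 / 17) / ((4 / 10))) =-997888 / 9340191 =-0.11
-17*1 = -17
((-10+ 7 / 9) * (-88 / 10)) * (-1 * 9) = -3652 / 5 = -730.40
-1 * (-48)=48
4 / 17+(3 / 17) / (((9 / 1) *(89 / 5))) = 1073 / 4539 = 0.24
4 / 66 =2 / 33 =0.06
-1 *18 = -18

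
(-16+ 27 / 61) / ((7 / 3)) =-2847 / 427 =-6.67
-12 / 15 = -4 / 5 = -0.80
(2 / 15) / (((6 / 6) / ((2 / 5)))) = 4 / 75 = 0.05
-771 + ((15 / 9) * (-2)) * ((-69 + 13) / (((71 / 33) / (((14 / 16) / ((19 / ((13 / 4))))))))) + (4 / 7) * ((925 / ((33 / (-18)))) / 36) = -477414713 / 623238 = -766.02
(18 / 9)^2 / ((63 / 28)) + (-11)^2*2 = 2194 / 9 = 243.78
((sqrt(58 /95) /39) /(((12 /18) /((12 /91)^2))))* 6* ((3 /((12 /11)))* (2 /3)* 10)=1584* sqrt(5510) /2045407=0.06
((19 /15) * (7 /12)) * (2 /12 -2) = -1463 /1080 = -1.35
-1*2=-2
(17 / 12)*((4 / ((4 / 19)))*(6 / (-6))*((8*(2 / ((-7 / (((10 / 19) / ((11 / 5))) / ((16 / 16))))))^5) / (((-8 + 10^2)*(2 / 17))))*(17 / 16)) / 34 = 22578125000 / 24339806450583393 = 0.00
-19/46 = -0.41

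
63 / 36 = 1.75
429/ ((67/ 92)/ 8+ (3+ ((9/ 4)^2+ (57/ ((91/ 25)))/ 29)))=833248416/ 16885439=49.35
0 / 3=0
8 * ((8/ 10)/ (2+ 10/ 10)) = 32/ 15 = 2.13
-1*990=-990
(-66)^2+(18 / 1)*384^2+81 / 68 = 180782433 / 68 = 2658565.19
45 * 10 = 450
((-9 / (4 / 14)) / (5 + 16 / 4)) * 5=-35 / 2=-17.50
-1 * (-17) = 17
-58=-58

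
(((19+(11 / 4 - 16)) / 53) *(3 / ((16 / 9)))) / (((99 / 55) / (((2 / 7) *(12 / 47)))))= 1035 / 139496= 0.01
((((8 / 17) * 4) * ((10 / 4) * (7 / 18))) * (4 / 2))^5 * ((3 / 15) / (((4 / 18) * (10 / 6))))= 1101463552000 / 3105227259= 354.71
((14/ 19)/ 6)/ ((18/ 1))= 7/ 1026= 0.01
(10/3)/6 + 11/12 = 53/36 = 1.47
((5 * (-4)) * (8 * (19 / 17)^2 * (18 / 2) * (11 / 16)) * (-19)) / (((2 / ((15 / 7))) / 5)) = 254640375 / 2023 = 125872.65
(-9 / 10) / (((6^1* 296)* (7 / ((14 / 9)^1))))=-1 / 8880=-0.00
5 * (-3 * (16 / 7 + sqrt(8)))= -30 * sqrt(2) - 240 / 7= -76.71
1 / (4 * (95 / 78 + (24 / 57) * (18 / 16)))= 741 / 5014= 0.15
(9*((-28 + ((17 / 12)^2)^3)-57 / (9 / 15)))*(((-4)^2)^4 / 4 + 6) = -2812019704285 / 165888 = -16951314.77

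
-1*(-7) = 7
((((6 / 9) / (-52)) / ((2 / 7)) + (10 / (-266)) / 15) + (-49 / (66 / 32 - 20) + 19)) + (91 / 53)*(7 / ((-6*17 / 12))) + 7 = 20901406709 / 766451868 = 27.27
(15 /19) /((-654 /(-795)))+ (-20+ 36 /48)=-151517 /8284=-18.29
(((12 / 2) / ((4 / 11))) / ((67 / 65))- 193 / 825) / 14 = 249109 / 221100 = 1.13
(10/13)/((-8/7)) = -35/52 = -0.67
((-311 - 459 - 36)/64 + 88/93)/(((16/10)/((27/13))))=-1559835/103168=-15.12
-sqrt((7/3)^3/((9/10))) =-7 * sqrt(210)/27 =-3.76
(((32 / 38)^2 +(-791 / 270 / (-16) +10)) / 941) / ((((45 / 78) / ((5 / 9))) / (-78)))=-2870747399 / 3301893720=-0.87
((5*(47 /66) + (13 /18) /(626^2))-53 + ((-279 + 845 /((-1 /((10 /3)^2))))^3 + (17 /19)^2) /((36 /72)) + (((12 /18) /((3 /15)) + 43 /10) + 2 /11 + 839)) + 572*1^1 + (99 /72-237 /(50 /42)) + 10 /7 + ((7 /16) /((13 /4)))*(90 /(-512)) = -1194049675722038663862186549623 /660689565817881600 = -1807277937322.80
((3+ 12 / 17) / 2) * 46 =1449 / 17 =85.24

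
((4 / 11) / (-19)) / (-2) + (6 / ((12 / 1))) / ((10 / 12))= 637 / 1045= 0.61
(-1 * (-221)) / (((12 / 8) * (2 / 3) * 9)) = 221 / 9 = 24.56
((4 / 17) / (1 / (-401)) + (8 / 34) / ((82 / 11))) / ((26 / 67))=-2202357 / 9061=-243.06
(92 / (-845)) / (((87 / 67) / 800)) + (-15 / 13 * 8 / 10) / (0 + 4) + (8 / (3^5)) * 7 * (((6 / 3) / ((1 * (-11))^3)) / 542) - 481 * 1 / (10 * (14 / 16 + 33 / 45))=-8059883983605193 / 82907845891299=-97.21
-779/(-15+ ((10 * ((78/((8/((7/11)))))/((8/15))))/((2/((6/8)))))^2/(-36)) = 6177357824/538173465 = 11.48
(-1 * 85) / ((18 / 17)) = -1445 / 18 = -80.28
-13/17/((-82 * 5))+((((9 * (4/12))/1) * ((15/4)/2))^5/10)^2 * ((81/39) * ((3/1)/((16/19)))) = 7305106161310473518567/3113335893524480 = 2346391.91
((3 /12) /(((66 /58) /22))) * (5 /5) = 29 /6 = 4.83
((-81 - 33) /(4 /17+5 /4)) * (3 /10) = -23.03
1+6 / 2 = 4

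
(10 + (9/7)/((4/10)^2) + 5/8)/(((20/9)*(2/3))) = 5643/448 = 12.60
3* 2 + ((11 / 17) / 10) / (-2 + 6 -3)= 1031 / 170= 6.06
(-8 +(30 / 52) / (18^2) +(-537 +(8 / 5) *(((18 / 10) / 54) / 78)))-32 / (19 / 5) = -738149713 / 1333800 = -553.42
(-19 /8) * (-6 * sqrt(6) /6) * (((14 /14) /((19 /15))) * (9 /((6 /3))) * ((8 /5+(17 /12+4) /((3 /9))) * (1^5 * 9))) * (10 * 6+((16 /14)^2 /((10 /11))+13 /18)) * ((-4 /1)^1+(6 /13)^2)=-377464617 * sqrt(6) /1183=-781568.65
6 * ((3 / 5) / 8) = 9 / 20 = 0.45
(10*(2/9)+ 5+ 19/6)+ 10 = 367/18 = 20.39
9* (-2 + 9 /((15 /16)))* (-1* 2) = -684 /5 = -136.80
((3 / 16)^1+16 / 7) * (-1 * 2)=-277 / 56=-4.95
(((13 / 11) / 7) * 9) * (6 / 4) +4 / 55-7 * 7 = -35919 / 770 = -46.65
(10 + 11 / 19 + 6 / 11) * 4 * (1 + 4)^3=1162500 / 209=5562.20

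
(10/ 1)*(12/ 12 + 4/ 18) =110/ 9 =12.22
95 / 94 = 1.01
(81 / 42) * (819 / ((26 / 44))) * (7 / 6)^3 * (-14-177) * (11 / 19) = -71343657 / 152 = -469366.16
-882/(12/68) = -4998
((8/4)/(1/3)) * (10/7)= 60/7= 8.57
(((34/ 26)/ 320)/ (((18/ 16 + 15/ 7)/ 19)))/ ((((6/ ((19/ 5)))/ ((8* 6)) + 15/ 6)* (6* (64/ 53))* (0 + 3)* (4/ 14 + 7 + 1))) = 0.00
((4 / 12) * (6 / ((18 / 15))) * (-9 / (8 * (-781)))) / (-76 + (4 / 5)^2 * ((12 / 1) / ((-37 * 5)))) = -69375 / 2197371616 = -0.00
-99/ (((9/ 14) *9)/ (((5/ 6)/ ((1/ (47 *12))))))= -72380/ 9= -8042.22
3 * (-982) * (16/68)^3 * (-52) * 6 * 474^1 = 27883395072/4913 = 5675431.52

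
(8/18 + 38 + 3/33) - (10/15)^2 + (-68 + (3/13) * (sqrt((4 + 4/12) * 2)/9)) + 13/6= -27.67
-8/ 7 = -1.14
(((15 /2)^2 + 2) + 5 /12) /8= 7.33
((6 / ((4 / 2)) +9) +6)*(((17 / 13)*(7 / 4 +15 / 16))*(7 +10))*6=335529 / 52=6452.48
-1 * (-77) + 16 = 93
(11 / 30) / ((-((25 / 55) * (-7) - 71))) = 121 / 24480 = 0.00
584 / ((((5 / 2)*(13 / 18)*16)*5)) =1314 / 325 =4.04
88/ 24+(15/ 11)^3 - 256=-997442/ 3993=-249.80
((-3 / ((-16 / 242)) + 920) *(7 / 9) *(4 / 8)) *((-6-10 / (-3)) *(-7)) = 378427 / 54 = 7007.91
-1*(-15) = 15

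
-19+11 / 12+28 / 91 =-2773 / 156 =-17.78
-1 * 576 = -576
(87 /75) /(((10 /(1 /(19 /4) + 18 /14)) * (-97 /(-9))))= 0.02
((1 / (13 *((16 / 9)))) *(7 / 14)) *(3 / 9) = 3 / 416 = 0.01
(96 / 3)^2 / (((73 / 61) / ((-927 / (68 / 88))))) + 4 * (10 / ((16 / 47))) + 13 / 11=-28022357701 / 27302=-1026384.80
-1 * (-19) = 19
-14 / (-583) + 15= 8759 / 583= 15.02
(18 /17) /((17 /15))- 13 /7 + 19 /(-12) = -60841 /24276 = -2.51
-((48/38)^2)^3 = -191102976/47045881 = -4.06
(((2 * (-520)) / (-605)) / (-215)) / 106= -104 / 1378795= -0.00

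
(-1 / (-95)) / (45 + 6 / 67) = 67 / 286995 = 0.00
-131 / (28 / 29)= -3799 / 28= -135.68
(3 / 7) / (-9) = -0.05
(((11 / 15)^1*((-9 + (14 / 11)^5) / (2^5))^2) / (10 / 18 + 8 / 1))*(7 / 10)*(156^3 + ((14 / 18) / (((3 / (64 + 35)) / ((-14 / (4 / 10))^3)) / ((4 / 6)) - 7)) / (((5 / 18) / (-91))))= 208326664146817034035841 / 29228092795166267904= 7127.62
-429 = -429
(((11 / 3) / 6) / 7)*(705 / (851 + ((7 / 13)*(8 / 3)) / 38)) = 58045 / 802606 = 0.07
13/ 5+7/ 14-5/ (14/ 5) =46/ 35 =1.31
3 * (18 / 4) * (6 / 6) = 27 / 2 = 13.50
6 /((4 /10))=15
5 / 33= 0.15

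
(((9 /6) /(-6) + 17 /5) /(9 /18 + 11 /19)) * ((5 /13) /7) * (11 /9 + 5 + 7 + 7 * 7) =5320 /533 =9.98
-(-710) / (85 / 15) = 2130 / 17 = 125.29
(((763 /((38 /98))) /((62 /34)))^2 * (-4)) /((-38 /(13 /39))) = 807921330482 /19774497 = 40856.73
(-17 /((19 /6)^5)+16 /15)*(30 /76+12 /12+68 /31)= 26513648968 /7292111555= 3.64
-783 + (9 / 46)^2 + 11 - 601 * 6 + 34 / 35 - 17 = -325418921 / 74060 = -4393.99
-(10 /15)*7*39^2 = -7098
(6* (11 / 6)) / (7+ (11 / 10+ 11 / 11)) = 110 / 91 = 1.21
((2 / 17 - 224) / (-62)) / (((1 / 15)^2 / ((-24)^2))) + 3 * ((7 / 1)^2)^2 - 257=474932.34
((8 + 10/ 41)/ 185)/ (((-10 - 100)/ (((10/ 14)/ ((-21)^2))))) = -169/ 257563845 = -0.00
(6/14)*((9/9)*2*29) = 24.86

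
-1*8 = -8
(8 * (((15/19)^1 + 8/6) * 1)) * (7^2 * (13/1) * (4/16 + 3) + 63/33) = 2005850/57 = 35190.35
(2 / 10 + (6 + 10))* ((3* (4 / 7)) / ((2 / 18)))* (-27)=-6748.46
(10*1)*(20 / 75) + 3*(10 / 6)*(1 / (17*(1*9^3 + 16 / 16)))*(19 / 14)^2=3892859 / 1459416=2.67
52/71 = 0.73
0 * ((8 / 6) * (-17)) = 0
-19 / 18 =-1.06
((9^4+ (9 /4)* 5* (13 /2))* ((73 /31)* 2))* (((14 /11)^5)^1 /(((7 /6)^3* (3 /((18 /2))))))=984141555264 /4992581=197120.80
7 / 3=2.33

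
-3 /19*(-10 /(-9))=-10 /57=-0.18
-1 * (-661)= 661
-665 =-665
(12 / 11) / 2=6 / 11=0.55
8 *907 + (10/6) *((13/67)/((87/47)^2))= 11039197049/1521369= 7256.09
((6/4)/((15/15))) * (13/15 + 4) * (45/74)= 657/148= 4.44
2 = 2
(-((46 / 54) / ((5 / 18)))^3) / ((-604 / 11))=267674 / 509625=0.53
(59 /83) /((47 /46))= 2714 /3901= 0.70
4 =4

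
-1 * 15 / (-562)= 15 / 562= 0.03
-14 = -14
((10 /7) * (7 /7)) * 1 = 10 /7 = 1.43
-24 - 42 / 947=-22770 / 947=-24.04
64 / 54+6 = 7.19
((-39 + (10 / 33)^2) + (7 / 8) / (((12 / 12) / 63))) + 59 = 655289 / 8712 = 75.22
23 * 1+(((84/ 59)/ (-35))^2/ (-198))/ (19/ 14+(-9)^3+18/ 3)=222441034587/ 9671349325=23.00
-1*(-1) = 1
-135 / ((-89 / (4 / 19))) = 540 / 1691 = 0.32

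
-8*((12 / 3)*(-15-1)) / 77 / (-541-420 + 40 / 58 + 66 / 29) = -14848 / 2139291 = -0.01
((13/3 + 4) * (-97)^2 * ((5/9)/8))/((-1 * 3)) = -1176125/648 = -1815.01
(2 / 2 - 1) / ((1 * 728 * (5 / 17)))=0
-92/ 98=-46/ 49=-0.94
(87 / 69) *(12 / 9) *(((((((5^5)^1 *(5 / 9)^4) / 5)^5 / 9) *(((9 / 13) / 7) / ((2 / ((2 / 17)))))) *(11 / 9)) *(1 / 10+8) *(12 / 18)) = 2321030478924512863159179687500 / 432581894698704583668381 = 5365528.49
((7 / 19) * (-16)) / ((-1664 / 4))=7 / 494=0.01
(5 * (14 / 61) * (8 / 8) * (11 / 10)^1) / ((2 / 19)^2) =27797 / 244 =113.92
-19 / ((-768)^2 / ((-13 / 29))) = 247 / 17104896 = 0.00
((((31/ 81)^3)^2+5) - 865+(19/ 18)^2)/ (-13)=74638102023935/ 1129718145924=66.07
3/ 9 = 1/ 3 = 0.33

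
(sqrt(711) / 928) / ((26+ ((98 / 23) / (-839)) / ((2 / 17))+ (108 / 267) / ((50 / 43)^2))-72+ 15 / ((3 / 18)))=1073395625 * sqrt(79) / 14694630445952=0.00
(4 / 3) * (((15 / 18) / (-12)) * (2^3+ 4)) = -10 / 9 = -1.11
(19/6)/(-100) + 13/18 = 1243/1800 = 0.69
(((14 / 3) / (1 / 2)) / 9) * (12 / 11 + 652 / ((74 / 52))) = 5233648 / 10989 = 476.26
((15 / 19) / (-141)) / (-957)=5 / 854601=0.00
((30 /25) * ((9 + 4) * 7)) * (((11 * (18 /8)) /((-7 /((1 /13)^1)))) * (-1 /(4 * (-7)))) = -297 /280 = -1.06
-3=-3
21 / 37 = 0.57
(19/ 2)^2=90.25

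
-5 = -5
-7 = -7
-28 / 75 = -0.37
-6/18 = -1/3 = -0.33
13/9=1.44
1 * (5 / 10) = 1 / 2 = 0.50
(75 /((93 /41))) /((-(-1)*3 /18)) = 6150 /31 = 198.39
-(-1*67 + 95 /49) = 3188 /49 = 65.06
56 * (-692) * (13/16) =-31486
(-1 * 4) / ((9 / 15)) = -20 / 3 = -6.67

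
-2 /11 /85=-2 /935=-0.00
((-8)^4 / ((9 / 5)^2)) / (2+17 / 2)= 204800 / 1701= 120.40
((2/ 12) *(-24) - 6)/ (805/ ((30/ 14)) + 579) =-15/ 1432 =-0.01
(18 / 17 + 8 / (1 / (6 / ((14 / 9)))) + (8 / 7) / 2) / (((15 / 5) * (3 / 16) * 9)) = 61856 / 9639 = 6.42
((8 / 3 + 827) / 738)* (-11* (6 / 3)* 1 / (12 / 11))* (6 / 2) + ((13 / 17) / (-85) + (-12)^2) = 486131471 / 6398460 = 75.98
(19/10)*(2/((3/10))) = 12.67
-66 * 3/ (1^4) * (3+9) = -2376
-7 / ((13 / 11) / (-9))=693 / 13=53.31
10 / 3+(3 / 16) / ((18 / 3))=323 / 96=3.36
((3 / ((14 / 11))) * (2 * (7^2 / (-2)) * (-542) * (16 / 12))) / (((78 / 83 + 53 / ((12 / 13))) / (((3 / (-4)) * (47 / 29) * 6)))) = -17582868072 / 1685567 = -10431.43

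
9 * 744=6696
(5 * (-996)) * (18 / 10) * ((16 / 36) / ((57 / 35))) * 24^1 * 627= -36812160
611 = 611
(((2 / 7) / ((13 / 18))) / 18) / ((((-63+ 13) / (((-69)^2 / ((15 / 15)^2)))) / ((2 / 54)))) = -529 / 6825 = -0.08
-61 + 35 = -26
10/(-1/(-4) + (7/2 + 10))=0.73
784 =784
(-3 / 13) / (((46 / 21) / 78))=-189 / 23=-8.22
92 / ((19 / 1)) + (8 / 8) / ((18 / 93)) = 1141 / 114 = 10.01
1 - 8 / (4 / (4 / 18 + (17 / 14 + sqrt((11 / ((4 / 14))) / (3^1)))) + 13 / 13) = 903539 / 265483 - 84672*sqrt(462) / 265483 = -3.45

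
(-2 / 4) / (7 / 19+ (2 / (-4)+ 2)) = -19 / 71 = -0.27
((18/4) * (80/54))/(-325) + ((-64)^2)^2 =3271557116/195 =16777215.98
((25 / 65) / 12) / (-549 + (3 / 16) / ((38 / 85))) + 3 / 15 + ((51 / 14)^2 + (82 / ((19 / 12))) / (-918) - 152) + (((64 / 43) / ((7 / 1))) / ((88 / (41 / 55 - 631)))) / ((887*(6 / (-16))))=-877806178458456758669 / 6334223952987070140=-138.58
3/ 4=0.75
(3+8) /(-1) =-11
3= 3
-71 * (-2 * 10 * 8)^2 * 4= -7270400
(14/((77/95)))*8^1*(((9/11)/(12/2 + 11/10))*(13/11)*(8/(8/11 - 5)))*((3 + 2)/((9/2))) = -15808000/403777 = -39.15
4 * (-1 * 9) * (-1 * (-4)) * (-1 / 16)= 9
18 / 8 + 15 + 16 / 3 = 271 / 12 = 22.58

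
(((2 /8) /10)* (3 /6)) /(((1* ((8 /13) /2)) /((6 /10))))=0.02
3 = 3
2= 2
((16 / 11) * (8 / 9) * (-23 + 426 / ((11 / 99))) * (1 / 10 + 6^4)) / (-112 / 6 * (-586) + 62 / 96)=50579835904 / 86639355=583.80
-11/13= -0.85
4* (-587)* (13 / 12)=-7631 / 3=-2543.67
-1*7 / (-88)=7 / 88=0.08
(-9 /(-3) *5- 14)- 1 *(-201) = 202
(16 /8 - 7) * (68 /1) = -340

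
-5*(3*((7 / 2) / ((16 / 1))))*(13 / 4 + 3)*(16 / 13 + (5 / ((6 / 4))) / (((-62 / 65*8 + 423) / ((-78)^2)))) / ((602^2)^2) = -823527375 / 105365622875991296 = -0.00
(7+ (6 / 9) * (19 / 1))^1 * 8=157.33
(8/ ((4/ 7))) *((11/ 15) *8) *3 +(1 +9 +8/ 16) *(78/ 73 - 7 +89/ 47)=3499657/ 17155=204.00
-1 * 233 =-233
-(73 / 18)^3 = -389017 / 5832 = -66.70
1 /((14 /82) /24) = 140.57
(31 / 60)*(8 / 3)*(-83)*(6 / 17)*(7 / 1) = -72044 / 255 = -282.53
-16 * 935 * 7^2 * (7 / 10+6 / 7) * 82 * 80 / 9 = -7487898880 / 9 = -831988764.44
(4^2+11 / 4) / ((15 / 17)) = 85 / 4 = 21.25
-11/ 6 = -1.83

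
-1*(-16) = 16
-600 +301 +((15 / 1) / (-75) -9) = -1541 / 5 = -308.20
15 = 15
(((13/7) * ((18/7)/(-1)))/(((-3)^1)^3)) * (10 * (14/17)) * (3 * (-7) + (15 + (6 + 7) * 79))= 530920/357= 1487.17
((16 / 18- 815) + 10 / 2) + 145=-5977 / 9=-664.11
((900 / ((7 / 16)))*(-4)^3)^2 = 849346560000 / 49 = 17333603265.31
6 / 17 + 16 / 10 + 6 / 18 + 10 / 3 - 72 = -66.38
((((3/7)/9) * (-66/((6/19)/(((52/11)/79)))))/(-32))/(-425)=-247/5640600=-0.00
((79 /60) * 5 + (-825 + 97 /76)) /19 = -46577 /1083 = -43.01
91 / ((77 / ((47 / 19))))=611 / 209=2.92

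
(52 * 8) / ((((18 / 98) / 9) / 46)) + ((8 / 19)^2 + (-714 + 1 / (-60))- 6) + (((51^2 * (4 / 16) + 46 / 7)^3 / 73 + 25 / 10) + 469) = 41817728446482881 / 8677515840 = 4819089.84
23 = 23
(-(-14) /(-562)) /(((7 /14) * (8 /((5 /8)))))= -35 /8992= -0.00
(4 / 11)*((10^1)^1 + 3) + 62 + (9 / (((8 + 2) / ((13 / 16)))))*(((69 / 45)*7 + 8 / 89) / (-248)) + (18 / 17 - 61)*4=-571469997357 / 3301971200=-173.07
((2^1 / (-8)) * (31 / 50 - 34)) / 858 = 1669 / 171600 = 0.01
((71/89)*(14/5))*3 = 2982/445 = 6.70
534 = 534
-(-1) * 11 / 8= 11 / 8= 1.38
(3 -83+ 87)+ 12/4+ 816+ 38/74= 30581/37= 826.51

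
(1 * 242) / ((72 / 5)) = 605 / 36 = 16.81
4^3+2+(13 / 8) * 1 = 541 / 8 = 67.62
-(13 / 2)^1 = -13 / 2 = -6.50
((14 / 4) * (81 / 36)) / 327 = 21 / 872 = 0.02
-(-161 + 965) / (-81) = 268 / 27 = 9.93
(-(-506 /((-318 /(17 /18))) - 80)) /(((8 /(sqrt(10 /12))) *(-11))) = -224659 *sqrt(30) /1511136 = -0.81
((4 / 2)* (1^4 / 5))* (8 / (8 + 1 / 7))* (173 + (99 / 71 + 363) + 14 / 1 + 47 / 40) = 7323386 / 33725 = 217.15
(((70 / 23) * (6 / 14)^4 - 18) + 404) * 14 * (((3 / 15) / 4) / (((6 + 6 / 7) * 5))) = 761491 / 96600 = 7.88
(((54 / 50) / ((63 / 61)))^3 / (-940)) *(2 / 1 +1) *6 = -55156383 / 2518906250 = -0.02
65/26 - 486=-967/2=-483.50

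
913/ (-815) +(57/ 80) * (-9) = -98227/ 13040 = -7.53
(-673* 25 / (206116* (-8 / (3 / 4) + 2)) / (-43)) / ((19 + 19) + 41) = -50475 / 18204577352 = -0.00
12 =12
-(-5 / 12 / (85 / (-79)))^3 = -0.06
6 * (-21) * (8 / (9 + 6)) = -336 / 5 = -67.20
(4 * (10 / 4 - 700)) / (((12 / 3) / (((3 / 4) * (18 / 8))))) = -37665 / 32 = -1177.03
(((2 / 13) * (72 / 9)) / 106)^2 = 64 / 474721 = 0.00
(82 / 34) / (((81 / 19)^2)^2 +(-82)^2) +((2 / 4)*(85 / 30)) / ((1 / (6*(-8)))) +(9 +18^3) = 90223492435786 / 15628527125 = 5773.00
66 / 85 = 0.78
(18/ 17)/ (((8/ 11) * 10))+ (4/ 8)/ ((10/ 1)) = 133/ 680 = 0.20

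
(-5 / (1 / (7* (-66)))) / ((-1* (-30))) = 77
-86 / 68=-43 / 34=-1.26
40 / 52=10 / 13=0.77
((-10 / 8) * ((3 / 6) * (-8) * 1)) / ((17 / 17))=5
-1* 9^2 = -81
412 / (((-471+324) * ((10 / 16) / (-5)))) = 22.42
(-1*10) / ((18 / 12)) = -6.67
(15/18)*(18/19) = 15/19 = 0.79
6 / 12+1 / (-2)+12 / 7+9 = 75 / 7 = 10.71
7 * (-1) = -7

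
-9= -9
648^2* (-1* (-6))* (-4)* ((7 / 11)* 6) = -38478475.64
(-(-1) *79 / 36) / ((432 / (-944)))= -4661 / 972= -4.80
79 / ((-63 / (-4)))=316 / 63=5.02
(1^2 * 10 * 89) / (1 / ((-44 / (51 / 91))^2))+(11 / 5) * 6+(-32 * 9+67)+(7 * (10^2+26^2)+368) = 71415197761 / 13005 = 5491364.69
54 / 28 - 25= -323 / 14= -23.07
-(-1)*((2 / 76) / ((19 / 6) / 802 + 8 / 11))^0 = 1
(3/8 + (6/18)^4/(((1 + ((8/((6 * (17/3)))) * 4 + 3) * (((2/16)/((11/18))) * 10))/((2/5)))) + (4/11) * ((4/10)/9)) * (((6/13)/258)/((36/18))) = 47311873/135036467280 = 0.00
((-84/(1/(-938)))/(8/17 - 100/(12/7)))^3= -64886881409350092288/25698491351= -2524929596.96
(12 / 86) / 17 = 6 / 731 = 0.01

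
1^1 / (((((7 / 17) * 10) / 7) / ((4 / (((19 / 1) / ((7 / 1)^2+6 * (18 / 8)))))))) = 425 / 19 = 22.37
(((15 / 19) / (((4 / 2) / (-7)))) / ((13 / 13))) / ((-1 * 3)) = 35 / 38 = 0.92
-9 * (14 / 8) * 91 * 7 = -40131 / 4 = -10032.75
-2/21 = -0.10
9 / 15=0.60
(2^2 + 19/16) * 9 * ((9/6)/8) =2241/256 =8.75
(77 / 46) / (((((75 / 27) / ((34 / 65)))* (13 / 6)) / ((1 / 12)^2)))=3927 / 3887000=0.00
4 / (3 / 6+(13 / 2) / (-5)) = -5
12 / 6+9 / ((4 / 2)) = 13 / 2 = 6.50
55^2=3025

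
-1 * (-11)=11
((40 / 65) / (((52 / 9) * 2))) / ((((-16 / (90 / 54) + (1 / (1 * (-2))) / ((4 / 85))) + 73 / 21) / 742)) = -5609520 / 2377661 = -2.36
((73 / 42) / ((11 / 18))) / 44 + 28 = 95083 / 3388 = 28.06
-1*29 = -29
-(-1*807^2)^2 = -424125260001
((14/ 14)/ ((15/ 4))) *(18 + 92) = 29.33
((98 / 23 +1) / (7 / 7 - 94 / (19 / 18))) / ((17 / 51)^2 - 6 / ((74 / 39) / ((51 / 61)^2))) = 149930253 / 5267929016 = 0.03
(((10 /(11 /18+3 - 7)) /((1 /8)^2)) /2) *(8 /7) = -46080 /427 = -107.92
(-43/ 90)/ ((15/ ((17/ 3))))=-731/ 4050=-0.18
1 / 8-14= -111 / 8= -13.88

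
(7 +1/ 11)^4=2528.18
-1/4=-0.25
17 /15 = 1.13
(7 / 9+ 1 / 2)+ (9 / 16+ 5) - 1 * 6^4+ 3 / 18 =-185615 / 144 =-1288.99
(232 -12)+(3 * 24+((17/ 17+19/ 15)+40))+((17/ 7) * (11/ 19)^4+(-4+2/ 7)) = 4526914723/ 13683705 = 330.83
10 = 10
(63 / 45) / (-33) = -0.04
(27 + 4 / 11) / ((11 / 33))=903 / 11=82.09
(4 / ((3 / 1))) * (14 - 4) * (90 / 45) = 80 / 3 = 26.67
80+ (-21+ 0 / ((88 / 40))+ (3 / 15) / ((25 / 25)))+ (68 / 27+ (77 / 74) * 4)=65.88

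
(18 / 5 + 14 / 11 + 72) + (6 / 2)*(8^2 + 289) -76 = 58293 / 55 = 1059.87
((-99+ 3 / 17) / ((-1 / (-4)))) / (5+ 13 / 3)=-720 / 17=-42.35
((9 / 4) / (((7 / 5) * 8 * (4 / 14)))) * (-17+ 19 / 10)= -1359 / 128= -10.62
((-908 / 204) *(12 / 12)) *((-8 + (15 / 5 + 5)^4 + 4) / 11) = -28148 / 17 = -1655.76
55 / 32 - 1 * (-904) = 28983 / 32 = 905.72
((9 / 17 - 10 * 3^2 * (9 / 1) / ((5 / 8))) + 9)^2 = 478296900 / 289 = 1655006.57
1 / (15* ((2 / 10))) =1 / 3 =0.33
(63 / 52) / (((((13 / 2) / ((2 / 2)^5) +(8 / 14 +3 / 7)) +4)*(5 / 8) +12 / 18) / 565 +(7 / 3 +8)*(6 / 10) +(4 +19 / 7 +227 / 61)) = 182388780 / 2506467431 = 0.07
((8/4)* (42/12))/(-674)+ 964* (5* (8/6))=12994699/2022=6426.66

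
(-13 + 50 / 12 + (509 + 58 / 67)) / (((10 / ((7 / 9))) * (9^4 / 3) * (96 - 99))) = -281981 / 47475396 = -0.01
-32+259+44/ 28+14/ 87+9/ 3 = 141125/ 609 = 231.73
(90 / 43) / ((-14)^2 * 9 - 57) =30 / 24467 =0.00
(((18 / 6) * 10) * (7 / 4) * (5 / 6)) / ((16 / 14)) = 1225 / 32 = 38.28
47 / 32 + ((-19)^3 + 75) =-217041 / 32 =-6782.53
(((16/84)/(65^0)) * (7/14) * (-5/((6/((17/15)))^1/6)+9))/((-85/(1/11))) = -4/11781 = -0.00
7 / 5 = 1.40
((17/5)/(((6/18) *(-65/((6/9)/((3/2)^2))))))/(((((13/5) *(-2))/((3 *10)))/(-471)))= -21352/169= -126.34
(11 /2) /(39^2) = 11 /3042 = 0.00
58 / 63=0.92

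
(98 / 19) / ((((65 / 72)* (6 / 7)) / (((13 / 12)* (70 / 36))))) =2401 / 171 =14.04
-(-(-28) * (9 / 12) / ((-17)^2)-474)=136965 / 289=473.93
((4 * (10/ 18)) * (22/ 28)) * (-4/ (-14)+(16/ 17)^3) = 4234780/ 2166633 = 1.95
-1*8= -8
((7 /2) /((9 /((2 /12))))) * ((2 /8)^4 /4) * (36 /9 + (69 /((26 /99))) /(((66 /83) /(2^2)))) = 120631 /1437696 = 0.08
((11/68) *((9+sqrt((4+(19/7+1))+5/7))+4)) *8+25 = 22 *sqrt(413)/119+711/17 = 45.58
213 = 213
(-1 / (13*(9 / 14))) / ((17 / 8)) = -112 / 1989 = -0.06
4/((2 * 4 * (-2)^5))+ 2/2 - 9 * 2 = -1089/64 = -17.02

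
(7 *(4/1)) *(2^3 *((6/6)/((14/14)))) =224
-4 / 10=-2 / 5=-0.40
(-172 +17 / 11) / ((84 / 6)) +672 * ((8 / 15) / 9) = 191593 / 6930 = 27.65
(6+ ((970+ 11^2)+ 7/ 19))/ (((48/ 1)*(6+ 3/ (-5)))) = 4.23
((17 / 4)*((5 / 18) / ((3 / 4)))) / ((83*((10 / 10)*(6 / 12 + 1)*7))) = 85 / 47061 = 0.00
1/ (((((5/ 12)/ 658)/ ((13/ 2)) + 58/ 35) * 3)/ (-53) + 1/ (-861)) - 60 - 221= -15438614923/ 52957223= -291.53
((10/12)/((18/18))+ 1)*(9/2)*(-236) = -1947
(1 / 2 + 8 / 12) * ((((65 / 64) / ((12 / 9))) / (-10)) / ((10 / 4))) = -91 / 2560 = -0.04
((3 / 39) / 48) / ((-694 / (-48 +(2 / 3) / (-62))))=4465 / 40274208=0.00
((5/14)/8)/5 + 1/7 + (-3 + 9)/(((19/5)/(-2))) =-6397/2128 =-3.01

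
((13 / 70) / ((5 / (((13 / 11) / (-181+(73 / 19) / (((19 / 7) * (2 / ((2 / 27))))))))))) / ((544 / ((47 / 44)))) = -77420421 / 162530935705600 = -0.00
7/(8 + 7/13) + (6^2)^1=4087/111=36.82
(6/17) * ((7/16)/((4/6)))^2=1323/8704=0.15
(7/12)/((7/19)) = 19/12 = 1.58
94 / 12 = 47 / 6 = 7.83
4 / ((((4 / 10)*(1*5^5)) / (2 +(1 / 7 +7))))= 0.03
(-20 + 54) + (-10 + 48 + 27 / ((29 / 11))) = 2385 / 29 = 82.24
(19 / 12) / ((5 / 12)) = 19 / 5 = 3.80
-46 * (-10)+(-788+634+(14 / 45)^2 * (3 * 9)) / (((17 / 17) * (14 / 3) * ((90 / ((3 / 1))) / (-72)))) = 67232 / 125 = 537.86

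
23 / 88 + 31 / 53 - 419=-1950269 / 4664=-418.15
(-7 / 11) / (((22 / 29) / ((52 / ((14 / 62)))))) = -193.17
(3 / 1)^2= 9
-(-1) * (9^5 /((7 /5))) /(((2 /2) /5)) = 1476225 /7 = 210889.29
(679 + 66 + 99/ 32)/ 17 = 23939/ 544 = 44.01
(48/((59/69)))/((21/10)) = 11040/413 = 26.73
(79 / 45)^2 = 6241 / 2025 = 3.08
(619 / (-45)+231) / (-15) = -9776 / 675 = -14.48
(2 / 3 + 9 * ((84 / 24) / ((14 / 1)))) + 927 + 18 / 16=22345 / 24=931.04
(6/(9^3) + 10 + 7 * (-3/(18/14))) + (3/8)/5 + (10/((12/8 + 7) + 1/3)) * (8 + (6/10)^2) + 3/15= 1758781/515160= 3.41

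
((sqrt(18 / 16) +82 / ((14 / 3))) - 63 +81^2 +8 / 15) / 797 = 3 * sqrt(2) / 3188 +684191 / 83685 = 8.18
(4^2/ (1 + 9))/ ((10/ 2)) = 8/ 25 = 0.32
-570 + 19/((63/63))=-551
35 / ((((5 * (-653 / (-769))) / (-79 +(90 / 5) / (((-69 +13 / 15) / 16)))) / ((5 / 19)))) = -163524005 / 905711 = -180.55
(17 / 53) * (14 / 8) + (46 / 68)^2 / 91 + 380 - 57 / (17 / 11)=343.68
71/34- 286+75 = -208.91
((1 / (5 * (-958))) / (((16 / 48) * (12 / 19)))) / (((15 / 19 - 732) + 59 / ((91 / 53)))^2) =-56799379 / 27813873091100000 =-0.00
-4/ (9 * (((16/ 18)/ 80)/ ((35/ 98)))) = -100/ 7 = -14.29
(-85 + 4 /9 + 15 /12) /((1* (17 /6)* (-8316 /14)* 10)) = 2999 /605880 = 0.00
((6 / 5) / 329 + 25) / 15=41131 / 24675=1.67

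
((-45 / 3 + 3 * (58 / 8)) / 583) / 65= 27 / 151580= 0.00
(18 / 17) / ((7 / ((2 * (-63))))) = -324 / 17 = -19.06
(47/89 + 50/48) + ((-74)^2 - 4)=11691545/2136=5473.57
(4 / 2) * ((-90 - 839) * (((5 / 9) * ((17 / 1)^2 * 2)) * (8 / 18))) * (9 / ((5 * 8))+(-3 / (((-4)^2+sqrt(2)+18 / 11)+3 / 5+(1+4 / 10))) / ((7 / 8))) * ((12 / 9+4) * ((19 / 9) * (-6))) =6320515266560 * sqrt(2) / 39475107+11664550101184 / 13158369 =1112909.17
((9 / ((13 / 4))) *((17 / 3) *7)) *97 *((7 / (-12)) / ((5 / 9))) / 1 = -727209 / 65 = -11187.83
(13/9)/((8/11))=143/72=1.99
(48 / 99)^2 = 256 / 1089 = 0.24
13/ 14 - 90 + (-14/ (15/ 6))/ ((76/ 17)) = -120131/ 1330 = -90.32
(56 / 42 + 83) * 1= 253 / 3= 84.33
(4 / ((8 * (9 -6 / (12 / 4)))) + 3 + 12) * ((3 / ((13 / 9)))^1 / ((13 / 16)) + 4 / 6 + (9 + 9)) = 1135180 / 3549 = 319.86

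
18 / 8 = 9 / 4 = 2.25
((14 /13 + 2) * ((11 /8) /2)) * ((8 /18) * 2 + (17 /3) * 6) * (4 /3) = 34540 /351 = 98.40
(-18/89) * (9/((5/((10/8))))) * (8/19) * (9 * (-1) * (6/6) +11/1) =-648/1691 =-0.38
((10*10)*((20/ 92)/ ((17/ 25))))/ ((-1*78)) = -0.41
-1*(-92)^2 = -8464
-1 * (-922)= 922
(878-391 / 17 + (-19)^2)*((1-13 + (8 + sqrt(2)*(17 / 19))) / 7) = -4864 / 7 + 1088*sqrt(2) / 7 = -475.05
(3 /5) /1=3 /5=0.60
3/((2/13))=39/2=19.50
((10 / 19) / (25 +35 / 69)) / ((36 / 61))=1403 / 40128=0.03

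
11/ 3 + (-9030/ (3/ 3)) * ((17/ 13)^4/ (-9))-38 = 82818809/ 28561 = 2899.72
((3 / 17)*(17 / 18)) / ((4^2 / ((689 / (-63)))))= -689 / 6048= -0.11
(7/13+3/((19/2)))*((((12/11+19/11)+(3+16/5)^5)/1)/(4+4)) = 8308587512/8490625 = 978.56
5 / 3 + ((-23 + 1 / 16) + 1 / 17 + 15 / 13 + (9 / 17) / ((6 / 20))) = -194057 / 10608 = -18.29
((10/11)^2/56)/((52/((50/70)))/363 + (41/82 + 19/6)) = 375/98266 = 0.00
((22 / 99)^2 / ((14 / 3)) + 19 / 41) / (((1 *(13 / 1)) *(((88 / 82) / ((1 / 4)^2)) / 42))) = 0.09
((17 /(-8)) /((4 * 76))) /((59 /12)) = -51 /35872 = -0.00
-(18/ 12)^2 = -9/ 4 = -2.25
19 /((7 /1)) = 19 /7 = 2.71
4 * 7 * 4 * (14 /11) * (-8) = -12544 /11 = -1140.36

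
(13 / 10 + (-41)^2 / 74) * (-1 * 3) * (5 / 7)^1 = -13329 / 259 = -51.46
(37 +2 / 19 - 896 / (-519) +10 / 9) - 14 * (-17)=277.94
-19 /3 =-6.33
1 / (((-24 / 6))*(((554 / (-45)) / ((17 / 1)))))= 765 / 2216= 0.35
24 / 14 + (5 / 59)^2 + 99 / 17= 3125432 / 414239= 7.54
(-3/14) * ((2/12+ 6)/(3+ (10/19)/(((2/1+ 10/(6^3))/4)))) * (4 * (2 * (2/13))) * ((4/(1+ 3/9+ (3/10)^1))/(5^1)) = -382432/1934177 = -0.20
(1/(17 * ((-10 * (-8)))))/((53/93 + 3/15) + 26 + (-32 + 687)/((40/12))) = 0.00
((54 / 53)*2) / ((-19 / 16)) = -1728 / 1007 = -1.72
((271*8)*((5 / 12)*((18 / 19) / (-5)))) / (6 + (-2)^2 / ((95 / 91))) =-8130 / 467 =-17.41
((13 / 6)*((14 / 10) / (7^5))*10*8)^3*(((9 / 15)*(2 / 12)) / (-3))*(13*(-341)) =2493261056 / 5605721316405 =0.00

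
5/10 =1/2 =0.50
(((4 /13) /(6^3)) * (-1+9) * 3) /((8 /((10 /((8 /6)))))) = 5 /156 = 0.03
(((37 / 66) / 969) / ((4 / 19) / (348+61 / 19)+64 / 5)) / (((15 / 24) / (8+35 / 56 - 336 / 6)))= -93575479 / 27314241768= -0.00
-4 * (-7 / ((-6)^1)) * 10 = -140 / 3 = -46.67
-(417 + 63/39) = -5442/13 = -418.62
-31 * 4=-124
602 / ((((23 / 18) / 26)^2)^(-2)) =84232141 / 23985756288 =0.00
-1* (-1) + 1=2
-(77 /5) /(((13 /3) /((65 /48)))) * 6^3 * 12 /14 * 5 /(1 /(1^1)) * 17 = -75735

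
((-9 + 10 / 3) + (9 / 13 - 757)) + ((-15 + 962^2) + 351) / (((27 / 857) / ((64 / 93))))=660078485591 / 32643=20221134.26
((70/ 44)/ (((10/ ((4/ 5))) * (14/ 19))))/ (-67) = -19/ 7370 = -0.00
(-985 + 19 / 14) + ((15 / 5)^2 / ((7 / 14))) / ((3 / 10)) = -12931 / 14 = -923.64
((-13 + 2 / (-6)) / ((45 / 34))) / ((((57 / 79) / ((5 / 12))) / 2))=-53720 / 4617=-11.64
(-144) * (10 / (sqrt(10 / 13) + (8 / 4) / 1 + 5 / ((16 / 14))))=-7637760 / 33173 + 92160 * sqrt(130) / 33173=-198.56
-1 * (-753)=753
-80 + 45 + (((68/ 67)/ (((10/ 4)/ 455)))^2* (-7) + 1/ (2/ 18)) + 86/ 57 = -61119251668/ 255873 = -238865.58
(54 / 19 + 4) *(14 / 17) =1820 / 323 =5.63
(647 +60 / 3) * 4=2668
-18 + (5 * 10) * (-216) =-10818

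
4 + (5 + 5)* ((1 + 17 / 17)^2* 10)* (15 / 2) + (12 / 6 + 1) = 3007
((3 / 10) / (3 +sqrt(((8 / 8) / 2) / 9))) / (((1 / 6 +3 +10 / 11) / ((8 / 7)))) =42768 / 1515815 - 2376 * sqrt(2) / 1515815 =0.03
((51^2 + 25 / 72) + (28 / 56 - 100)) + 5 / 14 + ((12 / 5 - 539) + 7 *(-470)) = -3337477 / 2520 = -1324.40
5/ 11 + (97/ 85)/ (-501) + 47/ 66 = 1.16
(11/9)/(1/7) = 77/9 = 8.56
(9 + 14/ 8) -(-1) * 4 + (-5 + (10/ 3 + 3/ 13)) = 2077/ 156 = 13.31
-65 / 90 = -13 / 18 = -0.72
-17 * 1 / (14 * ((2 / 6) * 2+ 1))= -51 / 70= -0.73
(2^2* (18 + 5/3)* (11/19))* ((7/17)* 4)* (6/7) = 20768/323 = 64.30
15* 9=135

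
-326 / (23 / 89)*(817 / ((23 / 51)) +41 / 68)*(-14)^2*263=-1059754083733982 / 8993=-117842108721.67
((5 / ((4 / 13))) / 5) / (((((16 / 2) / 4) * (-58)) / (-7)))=91 / 464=0.20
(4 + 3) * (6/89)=42/89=0.47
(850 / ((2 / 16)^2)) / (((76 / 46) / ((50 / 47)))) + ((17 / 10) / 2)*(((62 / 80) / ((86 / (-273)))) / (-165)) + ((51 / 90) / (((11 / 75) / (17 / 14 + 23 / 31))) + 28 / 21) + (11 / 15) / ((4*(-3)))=231222313258059553 / 6599405736000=35036.84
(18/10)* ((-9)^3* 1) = -6561/5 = -1312.20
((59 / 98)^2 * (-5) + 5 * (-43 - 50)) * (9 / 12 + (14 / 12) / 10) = -11656489 / 28812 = -404.57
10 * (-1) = -10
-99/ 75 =-1.32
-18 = -18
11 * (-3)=-33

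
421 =421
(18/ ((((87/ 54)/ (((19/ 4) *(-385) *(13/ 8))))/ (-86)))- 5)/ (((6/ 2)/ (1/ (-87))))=-331215305/ 30276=-10939.86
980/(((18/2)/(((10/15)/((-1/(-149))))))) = 10816.30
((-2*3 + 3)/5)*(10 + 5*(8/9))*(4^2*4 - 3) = -1586/3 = -528.67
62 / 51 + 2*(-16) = -1570 / 51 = -30.78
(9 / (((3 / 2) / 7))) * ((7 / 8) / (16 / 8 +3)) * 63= 9261 / 20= 463.05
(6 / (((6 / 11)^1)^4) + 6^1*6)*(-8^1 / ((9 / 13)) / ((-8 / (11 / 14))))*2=3205631 / 13608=235.57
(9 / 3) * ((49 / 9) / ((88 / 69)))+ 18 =2711 / 88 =30.81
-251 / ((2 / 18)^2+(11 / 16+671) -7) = -325296 / 861451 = -0.38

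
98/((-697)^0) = 98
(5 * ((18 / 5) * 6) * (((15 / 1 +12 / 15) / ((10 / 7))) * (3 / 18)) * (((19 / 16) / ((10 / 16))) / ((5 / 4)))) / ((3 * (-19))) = -3318 / 625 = -5.31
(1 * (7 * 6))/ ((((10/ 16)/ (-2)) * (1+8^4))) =-672/ 20485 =-0.03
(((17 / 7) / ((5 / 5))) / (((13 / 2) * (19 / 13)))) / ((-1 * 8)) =-0.03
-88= -88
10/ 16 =5/ 8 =0.62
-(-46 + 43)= 3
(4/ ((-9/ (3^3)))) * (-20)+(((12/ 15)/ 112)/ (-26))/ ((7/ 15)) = 1223037/ 5096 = 240.00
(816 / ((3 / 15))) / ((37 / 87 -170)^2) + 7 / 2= 1585320103 / 435302018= 3.64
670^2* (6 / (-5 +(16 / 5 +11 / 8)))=-107736000 / 17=-6337411.76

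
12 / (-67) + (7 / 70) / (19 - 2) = -1973 / 11390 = -0.17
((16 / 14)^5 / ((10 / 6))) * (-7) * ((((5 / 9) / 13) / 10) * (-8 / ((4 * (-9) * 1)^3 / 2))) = -4096 / 341314155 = -0.00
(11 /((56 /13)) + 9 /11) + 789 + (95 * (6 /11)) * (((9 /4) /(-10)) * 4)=459373 /616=745.74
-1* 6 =-6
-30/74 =-15/37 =-0.41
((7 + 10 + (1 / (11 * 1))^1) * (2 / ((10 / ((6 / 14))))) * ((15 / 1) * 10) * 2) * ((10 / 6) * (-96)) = -5414400 / 77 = -70316.88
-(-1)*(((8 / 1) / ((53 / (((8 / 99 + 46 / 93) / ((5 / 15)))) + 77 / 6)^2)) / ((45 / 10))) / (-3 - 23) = -779689 / 21611890586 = -0.00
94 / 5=18.80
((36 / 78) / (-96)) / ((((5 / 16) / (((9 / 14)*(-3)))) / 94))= 1269 / 455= 2.79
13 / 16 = 0.81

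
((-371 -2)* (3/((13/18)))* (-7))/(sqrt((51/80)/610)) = 939960* sqrt(6222)/221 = 335491.95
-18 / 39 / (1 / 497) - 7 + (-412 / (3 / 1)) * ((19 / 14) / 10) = -348106 / 1365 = -255.02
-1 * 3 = -3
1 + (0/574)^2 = 1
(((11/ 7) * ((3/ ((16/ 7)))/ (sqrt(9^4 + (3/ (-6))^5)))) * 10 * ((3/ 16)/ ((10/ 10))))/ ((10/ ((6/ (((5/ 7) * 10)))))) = 297 * sqrt(419902)/ 47988800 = 0.00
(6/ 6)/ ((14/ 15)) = 15/ 14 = 1.07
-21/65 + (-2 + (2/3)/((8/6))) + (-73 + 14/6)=-28271/390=-72.49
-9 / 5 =-1.80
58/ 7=8.29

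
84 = 84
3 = 3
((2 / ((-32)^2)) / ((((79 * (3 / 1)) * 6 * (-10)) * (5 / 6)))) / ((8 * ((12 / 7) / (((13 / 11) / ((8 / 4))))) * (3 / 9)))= -0.00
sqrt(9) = 3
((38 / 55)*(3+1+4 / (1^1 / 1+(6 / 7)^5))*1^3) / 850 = 629128 / 114925525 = 0.01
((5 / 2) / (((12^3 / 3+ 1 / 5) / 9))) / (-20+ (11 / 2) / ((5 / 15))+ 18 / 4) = 225 / 5762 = 0.04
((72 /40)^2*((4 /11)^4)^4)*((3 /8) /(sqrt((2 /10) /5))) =130459631616 /229748649317860805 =0.00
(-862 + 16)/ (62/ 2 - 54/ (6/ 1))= -423/ 11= -38.45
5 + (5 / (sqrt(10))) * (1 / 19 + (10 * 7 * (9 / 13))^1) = 5 + 11983 * sqrt(10) / 494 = 81.71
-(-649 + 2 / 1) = 647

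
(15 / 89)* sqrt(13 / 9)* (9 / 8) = 45* sqrt(13) / 712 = 0.23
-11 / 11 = -1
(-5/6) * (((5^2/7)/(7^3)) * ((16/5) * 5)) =-1000/7203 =-0.14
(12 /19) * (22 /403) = 264 /7657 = 0.03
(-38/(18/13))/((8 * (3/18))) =-247/12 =-20.58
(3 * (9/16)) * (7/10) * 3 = 567/160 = 3.54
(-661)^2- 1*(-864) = 437785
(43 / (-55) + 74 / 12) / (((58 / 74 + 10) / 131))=8613119 / 131670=65.41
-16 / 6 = -8 / 3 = -2.67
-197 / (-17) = 197 / 17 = 11.59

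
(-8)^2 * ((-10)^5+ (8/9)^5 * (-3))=-125973297152/19683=-6400106.55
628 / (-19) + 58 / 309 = -192950 / 5871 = -32.86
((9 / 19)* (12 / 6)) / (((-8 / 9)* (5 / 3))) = -243 / 380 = -0.64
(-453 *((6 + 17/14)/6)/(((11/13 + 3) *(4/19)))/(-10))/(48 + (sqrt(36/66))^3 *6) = 20299081/14448000 - 167761 *sqrt(66)/19264000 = 1.33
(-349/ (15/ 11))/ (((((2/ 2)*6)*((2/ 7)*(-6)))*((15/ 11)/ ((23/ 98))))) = 4.28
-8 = -8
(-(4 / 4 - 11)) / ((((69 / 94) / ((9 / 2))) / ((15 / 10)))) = 2115 / 23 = 91.96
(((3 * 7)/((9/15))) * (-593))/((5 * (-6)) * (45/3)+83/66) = 195690/4231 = 46.25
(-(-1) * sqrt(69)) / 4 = 2.08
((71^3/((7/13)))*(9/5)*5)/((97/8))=335004696/679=493379.52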